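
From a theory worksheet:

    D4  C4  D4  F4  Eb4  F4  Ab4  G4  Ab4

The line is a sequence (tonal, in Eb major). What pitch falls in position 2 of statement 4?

Bb4

Grouping in 3s, the 2nd note of each cell is C4, Eb4, G4.
One more up a 3rd gives Bb4.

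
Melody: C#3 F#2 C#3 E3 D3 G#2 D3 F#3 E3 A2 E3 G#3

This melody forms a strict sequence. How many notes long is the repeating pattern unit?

4

12 notes total. Splitting into 3 groups of 4:
C#3 F#2 C#3 E3 | D3 G#2 D3 F#3 | E3 A2 E3 G#3
Every group is a transposition up a 2nd of the one before; no shorter unit works.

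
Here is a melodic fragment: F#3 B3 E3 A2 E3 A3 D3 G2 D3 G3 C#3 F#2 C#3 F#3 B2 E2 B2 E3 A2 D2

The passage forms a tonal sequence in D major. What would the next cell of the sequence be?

A2 D3 G2 C#2

With a 4-note motive the entries are F#3, E3, D3, C#3, B2, each down a 2nd from the previous.
Statement 6 starts on A2 and keeps the same diatonic contour: A2 D3 G2 C#2.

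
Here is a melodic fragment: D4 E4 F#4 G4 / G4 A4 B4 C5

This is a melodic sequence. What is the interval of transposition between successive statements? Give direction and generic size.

Unit = 4 notes; the statements start on D4, G4, moving up a 4th each time.
D4 to G4 is up a 4th.

up a 4th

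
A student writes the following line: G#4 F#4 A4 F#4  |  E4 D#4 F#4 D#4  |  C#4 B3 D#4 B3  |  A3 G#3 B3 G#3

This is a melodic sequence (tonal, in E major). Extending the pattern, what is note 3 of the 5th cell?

Grouping in 4s, the 3rd note of each cell is A4, F#4, D#4, B3.
Each moves down a 3rd; the next is G#3.

G#3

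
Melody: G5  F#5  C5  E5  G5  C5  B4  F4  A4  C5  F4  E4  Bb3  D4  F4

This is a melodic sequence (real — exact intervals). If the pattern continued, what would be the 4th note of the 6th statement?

The unit is 5 notes. Position-4 pitches of the 3 shown cells: E5, A4, D4.
Each moves down a 5th. Continuing: G3 → C3 → F2.

F2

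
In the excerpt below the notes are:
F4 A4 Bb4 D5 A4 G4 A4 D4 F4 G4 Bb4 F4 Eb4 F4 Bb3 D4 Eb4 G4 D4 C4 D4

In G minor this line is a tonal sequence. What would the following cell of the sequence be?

G3 Bb3 C4 Eb4 Bb3 A3 Bb3

Taking 7-note groups, the heads are F4, D4, Bb3: the pattern moves down a 3rd.
From G3 the diatonic shape gives G3 Bb3 C4 Eb4 Bb3 A3 Bb3.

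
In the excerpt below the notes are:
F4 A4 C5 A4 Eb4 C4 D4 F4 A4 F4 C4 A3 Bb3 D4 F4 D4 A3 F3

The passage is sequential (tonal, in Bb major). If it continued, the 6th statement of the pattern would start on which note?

Taking 6-note groups, the heads are F4, D4, Bb3: the pattern moves down a 3rd.
Extending the heads down a 3rd: G3 → Eb3 → C3.

C3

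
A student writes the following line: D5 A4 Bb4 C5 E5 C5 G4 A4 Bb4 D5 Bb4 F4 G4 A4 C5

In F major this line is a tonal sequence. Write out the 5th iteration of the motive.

G4 D4 E4 F4 A4

Unit = 5 notes; the statements start on D5, C5, Bb4, moving down a 2nd each time.
Continuing the starts: A4 → G4.
Statement 5 starts on G4 and keeps the same diatonic contour: G4 D4 E4 F4 A4.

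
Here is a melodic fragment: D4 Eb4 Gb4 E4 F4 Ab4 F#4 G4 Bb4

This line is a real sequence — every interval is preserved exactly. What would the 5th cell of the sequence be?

With a 3-note motive the entries are D4, E4, F#4, each up a 2nd from the previous.
Continuing the starts: G#4 → A#4.
From A#4 the exact shape gives A#4 B4 D5.

A#4 B4 D5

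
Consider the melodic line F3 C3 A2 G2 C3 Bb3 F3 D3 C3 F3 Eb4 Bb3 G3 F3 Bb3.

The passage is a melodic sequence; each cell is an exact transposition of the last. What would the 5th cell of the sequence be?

Db5 Ab4 F4 Eb4 Ab4

With a 5-note motive the entries are F3, Bb3, Eb4, each up a 4th from the previous.
Carrying on: Ab4 → Db5.
So cell 5 is Db5 Ab4 F4 Eb4 Ab4.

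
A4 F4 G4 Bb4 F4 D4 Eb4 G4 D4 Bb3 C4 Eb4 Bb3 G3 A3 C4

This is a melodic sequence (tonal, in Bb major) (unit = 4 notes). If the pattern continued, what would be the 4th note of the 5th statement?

The unit is 4 notes. Position-4 pitches of the 4 shown cells: Bb4, G4, Eb4, C4.
One more down a 3rd gives A3.

A3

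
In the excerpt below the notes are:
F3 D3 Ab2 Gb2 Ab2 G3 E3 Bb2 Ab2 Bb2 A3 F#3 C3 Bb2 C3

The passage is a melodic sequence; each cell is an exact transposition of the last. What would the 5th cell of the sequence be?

Taking 5-note groups, the heads are F3, G3, A3: the pattern moves up a 2nd.
Carrying on: B3 → C#4.
From C#4 the exact shape gives C#4 A#3 E3 D3 E3.

C#4 A#3 E3 D3 E3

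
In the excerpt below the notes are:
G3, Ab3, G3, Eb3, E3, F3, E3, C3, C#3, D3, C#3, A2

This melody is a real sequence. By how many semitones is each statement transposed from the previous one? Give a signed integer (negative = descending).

-3

With a 4-note motive the entries are G3, E3, C#3, each down a 3rd from the previous.
G3 to E3 spans -3 semitones.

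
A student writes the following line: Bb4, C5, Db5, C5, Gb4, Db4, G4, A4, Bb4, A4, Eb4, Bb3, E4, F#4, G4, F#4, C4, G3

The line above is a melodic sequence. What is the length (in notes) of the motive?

6

18 notes total. Splitting into 3 groups of 6:
Bb4 C5 Db5 C5 Gb4 Db4 | G4 A4 Bb4 A4 Eb4 Bb3 | E4 F#4 G4 F#4 C4 G3
Every group is a transposition down a 3rd of the one before; no shorter unit works.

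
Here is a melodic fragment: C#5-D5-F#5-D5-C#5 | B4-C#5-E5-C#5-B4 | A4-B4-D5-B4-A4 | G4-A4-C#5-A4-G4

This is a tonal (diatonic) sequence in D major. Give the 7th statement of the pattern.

D4 E4 G4 E4 D4

Taking 5-note groups, the heads are C#5, B4, A4, G4: the pattern moves down a 2nd.
Continuing the starts: F#4 → E4 → D4.
So cell 7 is D4 E4 G4 E4 D4.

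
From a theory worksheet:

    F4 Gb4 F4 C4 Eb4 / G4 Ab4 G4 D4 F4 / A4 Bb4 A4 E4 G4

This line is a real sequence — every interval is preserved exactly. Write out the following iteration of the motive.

B4 C5 B4 F#4 A4

Unit = 5 notes; the statements start on F4, G4, A4, moving up a 2nd each time.
So cell 4 is B4 C5 B4 F#4 A4.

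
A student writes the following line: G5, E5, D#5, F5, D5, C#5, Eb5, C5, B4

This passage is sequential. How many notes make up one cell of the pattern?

9 notes total. Splitting into 3 groups of 3:
G5 E5 D#5 | F5 D5 C#5 | Eb5 C5 B4
Each cell is the previous one down a 2nd — so the unit is 3 notes.

3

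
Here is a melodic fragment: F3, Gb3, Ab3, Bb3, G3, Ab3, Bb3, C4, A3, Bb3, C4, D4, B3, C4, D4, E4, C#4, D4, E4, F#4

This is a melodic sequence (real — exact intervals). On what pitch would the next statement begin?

D#4

With a 4-note motive the entries are F3, G3, A3, B3, C#4, each up a 2nd from the previous.
The next head, up a 2nd from C#4, is D#4.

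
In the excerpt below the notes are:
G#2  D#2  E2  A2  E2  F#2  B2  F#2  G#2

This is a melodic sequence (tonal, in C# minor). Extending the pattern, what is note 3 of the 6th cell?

C#3

The unit is 3 notes. Position-3 pitches of the 3 shown cells: E2, F#2, G#2.
Carrying that up a 2nd forward: A2 → B2 → C#3.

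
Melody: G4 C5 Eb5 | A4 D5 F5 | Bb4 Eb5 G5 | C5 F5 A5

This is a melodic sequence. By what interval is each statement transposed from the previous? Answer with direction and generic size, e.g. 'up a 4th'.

up a 2nd

Unit = 3 notes; the statements start on G4, A4, Bb4, C5, moving up a 2nd each time.
G4 to A4 is up a 2nd.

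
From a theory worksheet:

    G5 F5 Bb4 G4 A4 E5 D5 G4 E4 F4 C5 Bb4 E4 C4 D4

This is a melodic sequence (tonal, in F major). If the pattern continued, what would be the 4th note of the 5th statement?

With 5-note cells, note 4 of each statement runs G4, E4, C4.
Extending down a 3rd: A3 → F3.

F3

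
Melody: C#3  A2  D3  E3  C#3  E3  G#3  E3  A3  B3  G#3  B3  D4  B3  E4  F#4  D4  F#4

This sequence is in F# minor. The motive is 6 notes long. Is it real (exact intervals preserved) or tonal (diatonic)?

tonal

Every note is diatonic to F# minor.
Cell 1 has -4 semitones from note 1 to 2, but cell 3 has -3 — the interval quality changes while the contour stays the same, which is the hallmark of a tonal sequence.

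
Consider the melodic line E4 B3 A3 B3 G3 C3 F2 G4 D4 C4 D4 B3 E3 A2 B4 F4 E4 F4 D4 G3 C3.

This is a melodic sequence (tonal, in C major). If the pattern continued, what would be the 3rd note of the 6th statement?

With 7-note cells, note 3 of each statement runs A3, C4, E4.
Each moves up a 3rd. Continuing: G4 → B4 → D5.

D5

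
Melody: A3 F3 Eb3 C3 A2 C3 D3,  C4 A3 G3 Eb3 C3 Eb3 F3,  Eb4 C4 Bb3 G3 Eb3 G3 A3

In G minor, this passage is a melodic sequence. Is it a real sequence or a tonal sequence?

Every note is diatonic to G minor.
Cell 1 has -4 semitones from note 1 to 2, but cell 2 has -3 — the interval quality changes while the contour stays the same, which is the hallmark of a tonal sequence.

tonal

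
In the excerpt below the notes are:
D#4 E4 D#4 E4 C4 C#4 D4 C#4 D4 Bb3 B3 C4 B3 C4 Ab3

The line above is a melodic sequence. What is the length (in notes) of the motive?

There are 15 notes; a 5-note unit gives 3 cells:
D#4 E4 D#4 E4 C4 | C#4 D4 C#4 D4 Bb3 | B3 C4 B3 C4 Ab3
That's a consistent down a 2nd shift per cell, and no other grouping gives one.

5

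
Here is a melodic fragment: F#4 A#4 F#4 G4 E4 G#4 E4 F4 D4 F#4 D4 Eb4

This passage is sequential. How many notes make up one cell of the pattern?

4

There are 12 notes; a 4-note unit gives 3 cells:
F#4 A#4 F#4 G4 | E4 G#4 E4 F4 | D4 F#4 D4 Eb4
That's a consistent down a 2nd shift per cell, and no other grouping gives one.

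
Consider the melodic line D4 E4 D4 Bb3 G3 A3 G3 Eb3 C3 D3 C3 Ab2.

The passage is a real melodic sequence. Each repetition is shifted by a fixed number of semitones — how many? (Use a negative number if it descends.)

Taking 4-note groups, the heads are D4, G3, C3: the pattern moves down a 5th.
D4 to G3 spans -7 semitones.

-7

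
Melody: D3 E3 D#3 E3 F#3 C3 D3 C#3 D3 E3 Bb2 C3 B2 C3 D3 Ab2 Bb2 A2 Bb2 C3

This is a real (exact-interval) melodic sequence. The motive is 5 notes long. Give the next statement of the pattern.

Unit = 5 notes; the statements start on D3, C3, Bb2, Ab2, moving down a 2nd each time.
From Gb2 the exact shape gives Gb2 Ab2 G2 Ab2 Bb2.

Gb2 Ab2 G2 Ab2 Bb2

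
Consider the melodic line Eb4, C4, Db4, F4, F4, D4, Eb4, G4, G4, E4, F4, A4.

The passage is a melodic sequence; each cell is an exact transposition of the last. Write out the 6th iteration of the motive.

With a 4-note motive the entries are Eb4, F4, G4, each up a 2nd from the previous.
Continuing the starts: A4 → B4 → C#5.
Statement 6 starts on C#5 and keeps the same exact contour: C#5 A#4 B4 D#5.

C#5 A#4 B4 D#5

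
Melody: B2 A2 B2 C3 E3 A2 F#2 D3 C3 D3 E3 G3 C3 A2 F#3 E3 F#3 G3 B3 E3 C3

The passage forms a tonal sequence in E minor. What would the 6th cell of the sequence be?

Taking 7-note groups, the heads are B2, D3, F#3: the pattern moves up a 3rd.
Continuing the starts: A3 → C4 → E4.
So cell 6 is E4 D4 E4 F#4 A4 D4 B3.

E4 D4 E4 F#4 A4 D4 B3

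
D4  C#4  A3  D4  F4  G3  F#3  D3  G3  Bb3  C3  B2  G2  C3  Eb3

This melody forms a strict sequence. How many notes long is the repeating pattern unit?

5

There are 15 notes; a 5-note unit gives 3 cells:
D4 C#4 A3 D4 F4 | G3 F#3 D3 G3 Bb3 | C3 B2 G2 C3 Eb3
Each cell is the previous one down a 5th — so the unit is 5 notes.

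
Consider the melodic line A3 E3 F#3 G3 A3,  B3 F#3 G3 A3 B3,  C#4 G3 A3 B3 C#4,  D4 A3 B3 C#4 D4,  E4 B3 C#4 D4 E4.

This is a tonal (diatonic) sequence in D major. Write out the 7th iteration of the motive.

G4 D4 E4 F#4 G4

With a 5-note motive the entries are A3, B3, C#4, D4, E4, each up a 2nd from the previous.
Extending up a 2nd: F#4 → G4.
So cell 7 is G4 D4 E4 F#4 G4.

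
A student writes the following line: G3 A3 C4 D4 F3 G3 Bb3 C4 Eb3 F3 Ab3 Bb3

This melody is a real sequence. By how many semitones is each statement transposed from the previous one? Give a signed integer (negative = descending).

The 4-note cells begin on G3, F3, Eb3 — each down a 2nd from the last.
Counting half-steps from G3 to F3: -2.

-2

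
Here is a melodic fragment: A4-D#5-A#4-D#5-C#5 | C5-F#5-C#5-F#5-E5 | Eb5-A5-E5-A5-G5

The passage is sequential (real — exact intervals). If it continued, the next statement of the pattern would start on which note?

Unit = 5 notes; the statements start on A4, C5, Eb5, moving up a 3rd each time.
The next head, up a 3rd from Eb5, is Gb5.

Gb5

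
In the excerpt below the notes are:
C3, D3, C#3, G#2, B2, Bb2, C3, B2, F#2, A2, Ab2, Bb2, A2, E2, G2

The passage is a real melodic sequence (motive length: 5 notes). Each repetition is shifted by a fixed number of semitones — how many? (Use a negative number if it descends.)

-2

With a 5-note motive the entries are C3, Bb2, Ab2, each down a 2nd from the previous.
C3→Bb2 is 46 − 48 = -2 semitones.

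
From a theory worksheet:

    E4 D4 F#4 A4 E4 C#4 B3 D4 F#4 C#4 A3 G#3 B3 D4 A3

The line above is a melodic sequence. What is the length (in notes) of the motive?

There are 15 notes; a 5-note unit gives 3 cells:
E4 D4 F#4 A4 E4 | C#4 B3 D4 F#4 C#4 | A3 G#3 B3 D4 A3
Each cell is the previous one down a 3rd — so the unit is 5 notes.

5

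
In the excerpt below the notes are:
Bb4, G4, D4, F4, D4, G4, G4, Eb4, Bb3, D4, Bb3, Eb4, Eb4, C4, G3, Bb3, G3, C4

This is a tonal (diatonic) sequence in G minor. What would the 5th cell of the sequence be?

A3 F3 C3 Eb3 C3 F3

Taking 6-note groups, the heads are Bb4, G4, Eb4: the pattern moves down a 3rd.
Continuing the starts: C4 → A3.
From A3 the diatonic shape gives A3 F3 C3 Eb3 C3 F3.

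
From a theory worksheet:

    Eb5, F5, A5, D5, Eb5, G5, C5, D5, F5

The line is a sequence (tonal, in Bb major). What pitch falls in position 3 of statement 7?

The unit is 3 notes. Position-3 pitches of the 3 shown cells: A5, G5, F5.
Carrying that down a 2nd forward: Eb5 → D5 → C5 → Bb4.

Bb4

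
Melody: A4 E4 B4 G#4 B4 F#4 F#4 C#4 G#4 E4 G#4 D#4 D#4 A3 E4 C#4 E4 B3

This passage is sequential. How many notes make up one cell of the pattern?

6

There are 18 notes; a 6-note unit gives 3 cells:
A4 E4 B4 G#4 B4 F#4 | F#4 C#4 G#4 E4 G#4 D#4 | D#4 A3 E4 C#4 E4 B3
Every group is a transposition down a 3rd of the one before; no shorter unit works.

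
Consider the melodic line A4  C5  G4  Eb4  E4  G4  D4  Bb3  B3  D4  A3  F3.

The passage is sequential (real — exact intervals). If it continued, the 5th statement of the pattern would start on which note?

Unit = 4 notes; the statements start on A4, E4, B3, moving down a 4th each time.
Extending the heads down a 4th: F#3 → C#3.

C#3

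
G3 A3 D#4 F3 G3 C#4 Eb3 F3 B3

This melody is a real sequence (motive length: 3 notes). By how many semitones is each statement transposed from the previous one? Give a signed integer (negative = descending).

Unit = 3 notes; the statements start on G3, F3, Eb3, moving down a 2nd each time.
G3 to F3 spans -2 semitones.

-2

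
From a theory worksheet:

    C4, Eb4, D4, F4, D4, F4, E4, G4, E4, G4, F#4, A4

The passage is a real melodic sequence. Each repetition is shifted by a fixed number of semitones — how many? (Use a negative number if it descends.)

Unit = 4 notes; the statements start on C4, D4, E4, moving up a 2nd each time.
Counting half-steps from C4 to D4: 2.

2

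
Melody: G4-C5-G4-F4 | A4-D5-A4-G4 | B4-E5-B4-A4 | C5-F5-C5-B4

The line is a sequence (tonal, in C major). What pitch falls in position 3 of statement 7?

F5

Grouping in 4s, the 3rd note of each cell is G4, A4, B4, C5.
Extending up a 2nd: D5 → E5 → F5.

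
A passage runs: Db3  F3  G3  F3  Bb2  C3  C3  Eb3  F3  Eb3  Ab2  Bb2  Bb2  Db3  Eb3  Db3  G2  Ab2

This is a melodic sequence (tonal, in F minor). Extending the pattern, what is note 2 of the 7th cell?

G2

The unit is 6 notes. Position-2 pitches of the 3 shown cells: F3, Eb3, Db3.
Carrying that down a 2nd forward: C3 → Bb2 → Ab2 → G2.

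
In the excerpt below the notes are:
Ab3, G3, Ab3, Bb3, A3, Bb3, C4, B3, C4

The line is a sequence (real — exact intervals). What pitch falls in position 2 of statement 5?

D#4

With 3-note cells, note 2 of each statement runs G3, A3, B3.
Each moves up a 2nd. Continuing: C#4 → D#4.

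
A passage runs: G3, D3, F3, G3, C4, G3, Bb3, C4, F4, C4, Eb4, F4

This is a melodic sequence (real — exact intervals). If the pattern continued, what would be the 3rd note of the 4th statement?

Grouping in 4s, the 3rd note of each cell is F3, Bb3, Eb4.
From Eb4, up a 4th gives Ab4.

Ab4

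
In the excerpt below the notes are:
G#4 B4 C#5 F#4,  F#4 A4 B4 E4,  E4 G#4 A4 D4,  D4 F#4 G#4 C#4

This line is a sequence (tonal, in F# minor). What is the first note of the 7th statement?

With a 4-note motive the entries are G#4, F#4, E4, D4, each down a 2nd from the previous.
Extending the heads down a 2nd: C#4 → B3 → A3.

A3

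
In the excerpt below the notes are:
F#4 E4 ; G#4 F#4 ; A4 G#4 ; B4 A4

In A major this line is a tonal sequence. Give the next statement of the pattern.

C#5 B4

With a 2-note motive the entries are F#4, G#4, A4, B4, each up a 2nd from the previous.
From C#5 the diatonic shape gives C#5 B4.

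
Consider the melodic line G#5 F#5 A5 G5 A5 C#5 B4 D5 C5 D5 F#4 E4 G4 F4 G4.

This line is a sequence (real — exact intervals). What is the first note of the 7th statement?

Unit = 5 notes; the statements start on G#5, C#5, F#4, moving down a 5th each time.
Extending the heads down a 5th: B3 → E3 → A2 → D2.

D2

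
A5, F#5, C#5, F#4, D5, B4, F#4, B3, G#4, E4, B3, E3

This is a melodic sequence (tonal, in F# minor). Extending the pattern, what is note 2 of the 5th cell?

D3

Grouping in 4s, the 2nd note of each cell is F#5, B4, E4.
Each moves down a 5th. Continuing: A3 → D3.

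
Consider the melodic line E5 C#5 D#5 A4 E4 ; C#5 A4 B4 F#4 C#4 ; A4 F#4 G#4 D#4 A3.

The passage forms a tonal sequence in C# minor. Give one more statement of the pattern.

Taking 5-note groups, the heads are E5, C#5, A4: the pattern moves down a 3rd.
Statement 4 starts on F#4 and keeps the same diatonic contour: F#4 D#4 E4 B3 F#3.

F#4 D#4 E4 B3 F#3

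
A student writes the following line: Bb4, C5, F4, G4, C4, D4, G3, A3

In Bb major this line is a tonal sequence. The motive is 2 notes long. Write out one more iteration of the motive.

D3 Eb3

Taking 2-note groups, the heads are Bb4, F4, C4, G3: the pattern moves down a 4th.
So cell 5 is D3 Eb3.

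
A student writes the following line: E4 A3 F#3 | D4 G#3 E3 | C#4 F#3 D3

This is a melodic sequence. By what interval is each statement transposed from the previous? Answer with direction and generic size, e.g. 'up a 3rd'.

Unit = 3 notes; the statements start on E4, D4, C#4, moving down a 2nd each time.
From E4 to D4: down a 2nd.

down a 2nd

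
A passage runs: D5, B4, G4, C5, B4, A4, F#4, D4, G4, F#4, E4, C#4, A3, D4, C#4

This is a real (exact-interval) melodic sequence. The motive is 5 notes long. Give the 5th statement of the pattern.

Unit = 5 notes; the statements start on D5, A4, E4, moving down a 4th each time.
Extending down a 4th: B3 → F#3.
From F#3 the exact shape gives F#3 D#3 B2 E3 D#3.

F#3 D#3 B2 E3 D#3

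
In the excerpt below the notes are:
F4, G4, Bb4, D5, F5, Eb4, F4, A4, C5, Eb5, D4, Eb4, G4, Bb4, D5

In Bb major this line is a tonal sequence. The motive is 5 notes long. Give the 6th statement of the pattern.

Unit = 5 notes; the statements start on F4, Eb4, D4, moving down a 2nd each time.
Extending down a 2nd: C4 → Bb3 → A3.
From A3 the diatonic shape gives A3 Bb3 D4 F4 A4.

A3 Bb3 D4 F4 A4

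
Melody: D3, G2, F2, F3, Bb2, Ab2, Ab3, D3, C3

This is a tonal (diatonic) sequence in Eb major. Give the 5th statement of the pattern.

Unit = 3 notes; the statements start on D3, F3, Ab3, moving up a 3rd each time.
Continuing the starts: C4 → Eb4.
From Eb4 the diatonic shape gives Eb4 Ab3 G3.

Eb4 Ab3 G3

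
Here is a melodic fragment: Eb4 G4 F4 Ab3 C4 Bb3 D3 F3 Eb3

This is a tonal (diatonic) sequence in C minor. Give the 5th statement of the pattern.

Taking 3-note groups, the heads are Eb4, Ab3, D3: the pattern moves down a 5th.
Carrying on: G2 → C2.
Statement 5 starts on C2 and keeps the same diatonic contour: C2 Eb2 D2.

C2 Eb2 D2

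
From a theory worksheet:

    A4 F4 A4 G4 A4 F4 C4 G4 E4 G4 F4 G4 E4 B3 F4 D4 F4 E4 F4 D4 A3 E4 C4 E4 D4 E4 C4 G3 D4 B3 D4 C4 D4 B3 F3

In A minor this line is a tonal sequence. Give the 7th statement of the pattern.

With a 7-note motive the entries are A4, G4, F4, E4, D4, each down a 2nd from the previous.
Continuing the starts: C4 → B3.
So cell 7 is B3 G3 B3 A3 B3 G3 D3.

B3 G3 B3 A3 B3 G3 D3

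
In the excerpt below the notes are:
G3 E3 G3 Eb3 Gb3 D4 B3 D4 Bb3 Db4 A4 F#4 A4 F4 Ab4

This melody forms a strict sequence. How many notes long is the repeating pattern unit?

5

There are 15 notes; a 5-note unit gives 3 cells:
G3 E3 G3 Eb3 Gb3 | D4 B3 D4 Bb3 Db4 | A4 F#4 A4 F4 Ab4
Each cell is the previous one up a 5th — so the unit is 5 notes.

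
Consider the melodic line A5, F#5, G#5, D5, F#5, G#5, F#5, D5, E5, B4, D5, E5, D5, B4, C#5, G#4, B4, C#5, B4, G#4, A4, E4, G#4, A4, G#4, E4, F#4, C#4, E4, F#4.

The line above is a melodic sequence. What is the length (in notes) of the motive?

6

30 notes total. Splitting into 5 groups of 6:
A5 F#5 G#5 D5 F#5 G#5 | F#5 D5 E5 B4 D5 E5 | D5 B4 C#5 G#4 B4 C#5 | B4 G#4 A4 E4 G#4 A4 | G#4 E4 F#4 C#4 E4 F#4
Each cell is the previous one down a 3rd — so the unit is 6 notes.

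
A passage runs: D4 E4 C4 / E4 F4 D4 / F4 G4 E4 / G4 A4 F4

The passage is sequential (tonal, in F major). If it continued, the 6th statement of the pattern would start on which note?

With a 3-note motive the entries are D4, E4, F4, G4, each up a 2nd from the previous.
Continuing: A4 → Bb4. Statement 6 starts on Bb4.

Bb4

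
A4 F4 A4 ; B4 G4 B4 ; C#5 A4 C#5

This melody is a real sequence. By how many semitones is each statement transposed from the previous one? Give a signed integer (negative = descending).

2

With a 3-note motive the entries are A4, B4, C#5, each up a 2nd from the previous.
A4 to B4 spans +2 semitones.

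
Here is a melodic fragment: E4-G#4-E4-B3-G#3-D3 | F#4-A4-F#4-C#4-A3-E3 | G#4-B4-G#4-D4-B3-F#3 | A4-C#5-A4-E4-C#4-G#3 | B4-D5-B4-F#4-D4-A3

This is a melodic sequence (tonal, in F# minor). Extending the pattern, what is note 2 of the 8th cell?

With 6-note cells, note 2 of each statement runs G#4, A4, B4, C#5, D5.
Extending up a 2nd: E5 → F#5 → G#5.

G#5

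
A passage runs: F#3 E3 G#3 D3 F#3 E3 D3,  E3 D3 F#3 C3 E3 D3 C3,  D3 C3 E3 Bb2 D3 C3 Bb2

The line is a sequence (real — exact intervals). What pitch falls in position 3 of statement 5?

C3

With 7-note cells, note 3 of each statement runs G#3, F#3, E3.
Extending down a 2nd: D3 → C3.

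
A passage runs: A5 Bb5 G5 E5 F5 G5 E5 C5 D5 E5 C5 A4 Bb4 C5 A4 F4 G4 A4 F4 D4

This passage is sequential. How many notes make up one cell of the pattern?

20 notes total. Splitting into 5 groups of 4:
A5 Bb5 G5 E5 | F5 G5 E5 C5 | D5 E5 C5 A4 | Bb4 C5 A4 F4 | G4 A4 F4 D4
Every group is a transposition down a 3rd of the one before; no shorter unit works.

4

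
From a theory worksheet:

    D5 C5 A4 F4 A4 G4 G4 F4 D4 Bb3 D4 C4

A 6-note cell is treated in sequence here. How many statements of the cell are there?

2

12 notes in groups of 6 gives 12/6 = 2 statements.
Starts: D5, G4 — each down a 5th.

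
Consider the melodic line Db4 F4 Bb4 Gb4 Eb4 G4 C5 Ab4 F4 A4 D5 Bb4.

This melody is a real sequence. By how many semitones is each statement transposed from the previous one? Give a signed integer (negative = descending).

2

With a 4-note motive the entries are Db4, Eb4, F4, each up a 2nd from the previous.
Db4→Eb4 is 63 − 61 = 2 semitones.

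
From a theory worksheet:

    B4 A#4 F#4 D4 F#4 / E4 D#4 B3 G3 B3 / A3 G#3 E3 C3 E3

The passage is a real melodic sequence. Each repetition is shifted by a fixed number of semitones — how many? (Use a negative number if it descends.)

-7

The 5-note cells begin on B4, E4, A3 — each down a 5th from the last.
B4 to E4 spans -7 semitones.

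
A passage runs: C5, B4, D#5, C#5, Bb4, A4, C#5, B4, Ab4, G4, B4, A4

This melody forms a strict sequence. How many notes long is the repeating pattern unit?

4

12 notes total. Splitting into 3 groups of 4:
C5 B4 D#5 C#5 | Bb4 A4 C#5 B4 | Ab4 G4 B4 A4
Each cell is the previous one down a 2nd — so the unit is 4 notes.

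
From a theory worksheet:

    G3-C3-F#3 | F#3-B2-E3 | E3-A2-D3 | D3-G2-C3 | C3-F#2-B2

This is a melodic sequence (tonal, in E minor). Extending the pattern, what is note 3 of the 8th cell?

With 3-note cells, note 3 of each statement runs F#3, E3, D3, C3, B2.
Each moves down a 2nd. Continuing: A2 → G2 → F#2.

F#2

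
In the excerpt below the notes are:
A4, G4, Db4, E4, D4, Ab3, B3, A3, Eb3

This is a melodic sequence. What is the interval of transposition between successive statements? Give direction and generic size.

Taking 3-note groups, the heads are A4, E4, B3: the pattern moves down a 4th.
A4 to E4 is down a 4th.

down a 4th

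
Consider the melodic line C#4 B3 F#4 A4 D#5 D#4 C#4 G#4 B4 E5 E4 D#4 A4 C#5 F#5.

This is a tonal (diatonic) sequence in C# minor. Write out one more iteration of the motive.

F#4 E4 B4 D#5 G#5

Unit = 5 notes; the statements start on C#4, D#4, E4, moving up a 2nd each time.
Statement 4 starts on F#4 and keeps the same diatonic contour: F#4 E4 B4 D#5 G#5.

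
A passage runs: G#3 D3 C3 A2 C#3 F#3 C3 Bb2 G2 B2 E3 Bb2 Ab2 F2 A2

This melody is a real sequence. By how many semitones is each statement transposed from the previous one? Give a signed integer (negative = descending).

-2

Unit = 5 notes; the statements start on G#3, F#3, E3, moving down a 2nd each time.
Counting half-steps from G#3 to F#3: -2.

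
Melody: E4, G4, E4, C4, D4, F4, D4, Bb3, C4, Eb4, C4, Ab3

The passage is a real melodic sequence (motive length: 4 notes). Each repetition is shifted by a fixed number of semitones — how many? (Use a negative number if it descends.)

-2

The 4-note cells begin on E4, D4, C4 — each down a 2nd from the last.
E4→D4 is 62 − 64 = -2 semitones.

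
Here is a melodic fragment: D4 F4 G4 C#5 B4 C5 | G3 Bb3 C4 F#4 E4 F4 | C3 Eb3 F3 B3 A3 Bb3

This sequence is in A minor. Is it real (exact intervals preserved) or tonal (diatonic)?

real

Each cell has the same semitone pattern (3, 2, 6, -2, 1) — intervals are preserved exactly.
And C#5 lies outside A minor, so the sequence is real rather than tonal.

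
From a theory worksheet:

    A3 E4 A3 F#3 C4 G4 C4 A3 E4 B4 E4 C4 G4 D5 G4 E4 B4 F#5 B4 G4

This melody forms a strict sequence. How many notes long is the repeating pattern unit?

4

There are 20 notes; a 4-note unit gives 5 cells:
A3 E4 A3 F#3 | C4 G4 C4 A3 | E4 B4 E4 C4 | G4 D5 G4 E4 | B4 F#5 B4 G4
Every group is a transposition up a 3rd of the one before; no shorter unit works.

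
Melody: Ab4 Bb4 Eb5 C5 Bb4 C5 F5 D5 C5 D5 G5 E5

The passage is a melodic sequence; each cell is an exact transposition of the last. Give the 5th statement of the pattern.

The 4-note cells begin on Ab4, Bb4, C5 — each up a 2nd from the last.
Continuing the starts: D5 → E5.
Statement 5 starts on E5 and keeps the same exact contour: E5 F#5 B5 G#5.

E5 F#5 B5 G#5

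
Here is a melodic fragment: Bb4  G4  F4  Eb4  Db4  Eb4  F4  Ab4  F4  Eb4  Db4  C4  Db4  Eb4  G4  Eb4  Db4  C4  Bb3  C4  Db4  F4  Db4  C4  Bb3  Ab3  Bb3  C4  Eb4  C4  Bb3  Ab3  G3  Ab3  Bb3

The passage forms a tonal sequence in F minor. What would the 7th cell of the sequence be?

C4 Ab3 G3 F3 Eb3 F3 G3

Taking 7-note groups, the heads are Bb4, Ab4, G4, F4, Eb4: the pattern moves down a 2nd.
Carrying on: Db4 → C4.
Statement 7 starts on C4 and keeps the same diatonic contour: C4 Ab3 G3 F3 Eb3 F3 G3.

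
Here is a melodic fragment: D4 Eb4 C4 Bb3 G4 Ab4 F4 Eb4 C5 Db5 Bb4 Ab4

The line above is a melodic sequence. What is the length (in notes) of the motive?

There are 12 notes; a 4-note unit gives 3 cells:
D4 Eb4 C4 Bb3 | G4 Ab4 F4 Eb4 | C5 Db5 Bb4 Ab4
Each cell is the previous one up a 4th — so the unit is 4 notes.

4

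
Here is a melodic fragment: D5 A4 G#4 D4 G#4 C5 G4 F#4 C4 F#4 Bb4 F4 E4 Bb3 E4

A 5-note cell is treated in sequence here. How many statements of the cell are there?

15 notes in groups of 5 gives 15/5 = 3 statements.
Starts: D5, C5, Bb4 — each down a 2nd.

3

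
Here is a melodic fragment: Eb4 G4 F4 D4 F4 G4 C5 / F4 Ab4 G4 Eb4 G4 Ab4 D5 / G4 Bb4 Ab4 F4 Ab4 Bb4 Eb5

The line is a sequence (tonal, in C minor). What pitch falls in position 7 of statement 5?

G5

With 7-note cells, note 7 of each statement runs C5, D5, Eb5.
Extending up a 2nd: F5 → G5.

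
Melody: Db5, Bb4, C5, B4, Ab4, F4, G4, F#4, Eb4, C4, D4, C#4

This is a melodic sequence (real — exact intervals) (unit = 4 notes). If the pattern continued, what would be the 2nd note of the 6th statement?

With 4-note cells, note 2 of each statement runs Bb4, F4, C4.
Extending down a 4th: G3 → D3 → A2.

A2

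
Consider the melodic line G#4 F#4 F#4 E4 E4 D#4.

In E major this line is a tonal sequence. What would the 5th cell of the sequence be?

With a 2-note motive the entries are G#4, F#4, E4, each down a 2nd from the previous.
Carrying on: D#4 → C#4.
From C#4 the diatonic shape gives C#4 B3.

C#4 B3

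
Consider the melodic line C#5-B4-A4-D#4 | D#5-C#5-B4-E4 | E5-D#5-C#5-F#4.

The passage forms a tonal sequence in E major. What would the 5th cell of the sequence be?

Unit = 4 notes; the statements start on C#5, D#5, E5, moving up a 2nd each time.
Extending up a 2nd: F#5 → G#5.
Statement 5 starts on G#5 and keeps the same diatonic contour: G#5 F#5 E5 A4.

G#5 F#5 E5 A4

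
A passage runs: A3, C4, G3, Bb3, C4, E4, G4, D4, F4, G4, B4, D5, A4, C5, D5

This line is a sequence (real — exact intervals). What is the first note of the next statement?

The 5-note cells begin on A3, E4, B4 — each up a 5th from the last.
The next head, up a 5th from B4, is F#5.

F#5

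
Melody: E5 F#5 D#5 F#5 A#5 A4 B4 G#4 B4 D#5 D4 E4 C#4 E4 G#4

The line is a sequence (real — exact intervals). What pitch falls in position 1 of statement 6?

With 5-note cells, note 1 of each statement runs E5, A4, D4.
Extending down a 5th: G3 → C3 → F2.

F2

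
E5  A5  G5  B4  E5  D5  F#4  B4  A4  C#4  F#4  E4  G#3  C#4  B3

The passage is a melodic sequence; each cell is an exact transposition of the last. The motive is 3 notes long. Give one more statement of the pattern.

D#3 G#3 F#3

With a 3-note motive the entries are E5, B4, F#4, C#4, G#3, each down a 4th from the previous.
Statement 6 starts on D#3 and keeps the same exact contour: D#3 G#3 F#3.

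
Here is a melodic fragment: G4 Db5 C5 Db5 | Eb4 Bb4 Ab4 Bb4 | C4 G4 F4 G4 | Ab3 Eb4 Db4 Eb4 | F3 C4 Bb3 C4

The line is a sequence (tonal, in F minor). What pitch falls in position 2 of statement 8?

Db3

With 4-note cells, note 2 of each statement runs Db5, Bb4, G4, Eb4, C4.
Extending down a 3rd: Ab3 → F3 → Db3.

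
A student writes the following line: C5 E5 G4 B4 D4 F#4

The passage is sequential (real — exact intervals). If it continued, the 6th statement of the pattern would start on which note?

B2

Unit = 2 notes; the statements start on C5, G4, D4, moving down a 4th each time.
Extending the heads down a 4th: A3 → E3 → B2.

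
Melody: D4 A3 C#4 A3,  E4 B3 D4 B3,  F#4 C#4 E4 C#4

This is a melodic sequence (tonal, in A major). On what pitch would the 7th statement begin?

C#5

Taking 4-note groups, the heads are D4, E4, F#4: the pattern moves up a 2nd.
Extending the heads up a 2nd: G#4 → A4 → B4 → C#5.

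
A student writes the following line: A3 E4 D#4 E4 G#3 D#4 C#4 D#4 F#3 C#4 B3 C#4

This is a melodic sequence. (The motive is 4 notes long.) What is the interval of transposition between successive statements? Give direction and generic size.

The 4-note cells begin on A3, G#3, F#3 — each down a 2nd from the last.
A3 to G#3 is down a 2nd.

down a 2nd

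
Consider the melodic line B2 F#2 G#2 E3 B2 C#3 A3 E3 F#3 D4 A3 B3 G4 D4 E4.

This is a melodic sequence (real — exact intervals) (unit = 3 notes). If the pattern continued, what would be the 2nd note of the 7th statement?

C5

The unit is 3 notes. Position-2 pitches of the 5 shown cells: F#2, B2, E3, A3, D4.
Extending up a 4th: G4 → C5.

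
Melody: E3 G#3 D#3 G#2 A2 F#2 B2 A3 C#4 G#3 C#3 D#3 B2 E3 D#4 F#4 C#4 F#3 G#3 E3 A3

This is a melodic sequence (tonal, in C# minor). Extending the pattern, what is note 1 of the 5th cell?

Grouping in 7s, the 1st note of each cell is E3, A3, D#4.
Carrying that up a 4th forward: G#4 → C#5.

C#5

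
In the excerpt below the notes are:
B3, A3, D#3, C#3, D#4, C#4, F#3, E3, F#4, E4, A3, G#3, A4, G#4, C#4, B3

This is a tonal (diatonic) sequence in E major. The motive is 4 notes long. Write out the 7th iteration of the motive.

G#5 F#5 B4 A4

Taking 4-note groups, the heads are B3, D#4, F#4, A4: the pattern moves up a 3rd.
Carrying on: C#5 → E5 → G#5.
From G#5 the diatonic shape gives G#5 F#5 B4 A4.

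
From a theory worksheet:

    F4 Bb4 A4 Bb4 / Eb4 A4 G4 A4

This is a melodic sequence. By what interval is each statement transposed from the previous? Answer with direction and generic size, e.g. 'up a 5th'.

down a 2nd

With a 4-note motive the entries are F4, Eb4, each down a 2nd from the previous.
From F4 to Eb4: down a 2nd.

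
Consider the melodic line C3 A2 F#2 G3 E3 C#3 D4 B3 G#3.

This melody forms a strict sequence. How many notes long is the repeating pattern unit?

Try groups of 3 (3 cells in 9 notes):
C3 A2 F#2 | G3 E3 C#3 | D4 B3 G#3
Each cell is the previous one up a 5th — so the unit is 3 notes.

3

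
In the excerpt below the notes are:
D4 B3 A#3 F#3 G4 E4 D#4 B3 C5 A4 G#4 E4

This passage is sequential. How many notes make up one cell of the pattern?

4

12 notes total. Splitting into 3 groups of 4:
D4 B3 A#3 F#3 | G4 E4 D#4 B3 | C5 A4 G#4 E4
That's a consistent up a 4th shift per cell, and no other grouping gives one.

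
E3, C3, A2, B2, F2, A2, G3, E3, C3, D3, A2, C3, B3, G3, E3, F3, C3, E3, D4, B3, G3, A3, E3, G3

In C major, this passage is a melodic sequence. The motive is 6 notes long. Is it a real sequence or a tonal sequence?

tonal

Every note is diatonic to C major.
Cell 1 has -4 semitones from note 1 to 2, but cell 2 has -3 — the interval quality changes while the contour stays the same, which is the hallmark of a tonal sequence.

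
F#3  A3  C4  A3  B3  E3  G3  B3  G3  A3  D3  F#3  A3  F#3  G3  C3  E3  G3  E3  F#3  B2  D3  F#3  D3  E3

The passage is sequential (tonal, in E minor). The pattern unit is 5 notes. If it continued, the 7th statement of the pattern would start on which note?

The 5-note cells begin on F#3, E3, D3, C3, B2 — each down a 2nd from the last.
Continuing: A2 → G2. Statement 7 starts on G2.

G2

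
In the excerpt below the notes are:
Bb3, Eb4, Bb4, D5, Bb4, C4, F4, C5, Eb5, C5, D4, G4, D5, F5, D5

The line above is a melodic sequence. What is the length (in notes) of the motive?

15 notes total. Splitting into 3 groups of 5:
Bb3 Eb4 Bb4 D5 Bb4 | C4 F4 C5 Eb5 C5 | D4 G4 D5 F5 D5
Each cell is the previous one up a 2nd — so the unit is 5 notes.

5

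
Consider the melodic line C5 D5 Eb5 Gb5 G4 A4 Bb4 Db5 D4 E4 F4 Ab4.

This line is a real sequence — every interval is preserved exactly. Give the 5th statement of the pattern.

E3 F#3 G3 Bb3

The 4-note cells begin on C5, G4, D4 — each down a 4th from the last.
Extending down a 4th: A3 → E3.
So cell 5 is E3 F#3 G3 Bb3.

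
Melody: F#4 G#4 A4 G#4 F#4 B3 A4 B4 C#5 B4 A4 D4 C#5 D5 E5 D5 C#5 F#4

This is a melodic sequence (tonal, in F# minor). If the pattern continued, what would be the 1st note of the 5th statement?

G#5

Grouping in 6s, the 1st note of each cell is F#4, A4, C#5.
Carrying that up a 3rd forward: E5 → G#5.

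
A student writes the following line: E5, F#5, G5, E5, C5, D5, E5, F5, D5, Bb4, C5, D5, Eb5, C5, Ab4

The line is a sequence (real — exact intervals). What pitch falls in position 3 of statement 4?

With 5-note cells, note 3 of each statement runs G5, F5, Eb5.
From Eb5, down a 2nd gives Db5.

Db5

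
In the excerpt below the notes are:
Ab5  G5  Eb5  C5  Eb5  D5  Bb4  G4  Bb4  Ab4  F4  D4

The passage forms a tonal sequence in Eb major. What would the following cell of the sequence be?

Taking 4-note groups, the heads are Ab5, Eb5, Bb4: the pattern moves down a 4th.
Statement 4 starts on F4 and keeps the same diatonic contour: F4 Eb4 C4 Ab3.

F4 Eb4 C4 Ab3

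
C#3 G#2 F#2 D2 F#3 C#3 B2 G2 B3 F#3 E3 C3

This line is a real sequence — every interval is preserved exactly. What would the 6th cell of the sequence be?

D5 A4 G4 Eb4

Taking 4-note groups, the heads are C#3, F#3, B3: the pattern moves up a 4th.
Carrying on: E4 → A4 → D5.
So cell 6 is D5 A4 G4 Eb4.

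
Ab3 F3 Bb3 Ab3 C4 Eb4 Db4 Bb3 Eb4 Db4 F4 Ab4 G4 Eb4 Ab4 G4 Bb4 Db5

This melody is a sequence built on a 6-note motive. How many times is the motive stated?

3

18 notes in groups of 6 gives 18/6 = 3 statements.
Starts: Ab3, Db4, G4 — each up a 4th.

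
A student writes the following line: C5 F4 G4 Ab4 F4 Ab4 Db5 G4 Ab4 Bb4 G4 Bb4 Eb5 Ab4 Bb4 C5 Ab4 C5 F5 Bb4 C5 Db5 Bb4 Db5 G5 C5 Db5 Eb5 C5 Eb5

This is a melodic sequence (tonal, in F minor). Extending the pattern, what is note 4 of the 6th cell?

Grouping in 6s, the 4th note of each cell is Ab4, Bb4, C5, Db5, Eb5.
From Eb5, up a 2nd gives F5.

F5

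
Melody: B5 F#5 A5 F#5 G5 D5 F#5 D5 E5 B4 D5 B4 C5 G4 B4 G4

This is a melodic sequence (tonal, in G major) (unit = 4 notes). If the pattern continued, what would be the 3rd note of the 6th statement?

E4

The unit is 4 notes. Position-3 pitches of the 4 shown cells: A5, F#5, D5, B4.
Each moves down a 3rd. Continuing: G4 → E4.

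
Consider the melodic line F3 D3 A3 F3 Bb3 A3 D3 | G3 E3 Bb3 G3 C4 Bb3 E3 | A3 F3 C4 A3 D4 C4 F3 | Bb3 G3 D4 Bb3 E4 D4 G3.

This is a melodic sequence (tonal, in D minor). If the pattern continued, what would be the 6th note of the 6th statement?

The unit is 7 notes. Position-6 pitches of the 4 shown cells: A3, Bb3, C4, D4.
Carrying that up a 2nd forward: E4 → F4.

F4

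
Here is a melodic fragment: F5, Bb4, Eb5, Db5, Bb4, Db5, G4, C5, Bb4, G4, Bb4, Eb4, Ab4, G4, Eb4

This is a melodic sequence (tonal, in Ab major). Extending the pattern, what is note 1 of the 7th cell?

Grouping in 5s, the 1st note of each cell is F5, Db5, Bb4.
Each moves down a 3rd. Continuing: G4 → Eb4 → C4 → Ab3.

Ab3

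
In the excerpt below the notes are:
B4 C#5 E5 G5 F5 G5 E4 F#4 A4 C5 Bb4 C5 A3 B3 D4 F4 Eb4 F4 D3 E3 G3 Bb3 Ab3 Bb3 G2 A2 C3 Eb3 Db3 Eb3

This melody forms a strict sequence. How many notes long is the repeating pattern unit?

6

Try groups of 6 (5 cells in 30 notes):
B4 C#5 E5 G5 F5 G5 | E4 F#4 A4 C5 Bb4 C5 | A3 B3 D4 F4 Eb4 F4 | D3 E3 G3 Bb3 Ab3 Bb3 | G2 A2 C3 Eb3 Db3 Eb3
That's a consistent down a 5th shift per cell, and no other grouping gives one.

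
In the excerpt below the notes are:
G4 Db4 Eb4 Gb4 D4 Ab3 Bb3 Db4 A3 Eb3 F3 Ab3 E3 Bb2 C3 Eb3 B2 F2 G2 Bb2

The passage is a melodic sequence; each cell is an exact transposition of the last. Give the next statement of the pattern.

The 4-note cells begin on G4, D4, A3, E3, B2 — each down a 4th from the last.
Statement 6 starts on F#2 and keeps the same exact contour: F#2 C2 D2 F2.

F#2 C2 D2 F2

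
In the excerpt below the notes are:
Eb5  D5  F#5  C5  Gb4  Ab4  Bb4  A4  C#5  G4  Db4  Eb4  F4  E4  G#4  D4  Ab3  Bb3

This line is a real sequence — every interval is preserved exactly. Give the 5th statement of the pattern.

G3 F#3 A#3 E3 Bb2 C3

Unit = 6 notes; the statements start on Eb5, Bb4, F4, moving down a 4th each time.
Carrying on: C4 → G3.
So cell 5 is G3 F#3 A#3 E3 Bb2 C3.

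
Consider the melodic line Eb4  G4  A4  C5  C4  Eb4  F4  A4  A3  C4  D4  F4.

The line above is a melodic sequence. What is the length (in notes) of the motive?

4

There are 12 notes; a 4-note unit gives 3 cells:
Eb4 G4 A4 C5 | C4 Eb4 F4 A4 | A3 C4 D4 F4
Each cell is the previous one down a 3rd — so the unit is 4 notes.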